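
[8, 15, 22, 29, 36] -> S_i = 8 + 7*i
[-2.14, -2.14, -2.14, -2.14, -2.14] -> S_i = -2.14*1.00^i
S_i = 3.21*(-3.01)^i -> [3.21, -9.66, 29.08, -87.54, 263.49]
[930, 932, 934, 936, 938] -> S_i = 930 + 2*i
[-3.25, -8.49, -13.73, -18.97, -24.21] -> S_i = -3.25 + -5.24*i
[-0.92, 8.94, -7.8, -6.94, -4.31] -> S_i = Random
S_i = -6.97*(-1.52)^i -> [-6.97, 10.59, -16.1, 24.48, -37.21]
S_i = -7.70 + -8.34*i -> [-7.7, -16.04, -24.38, -32.72, -41.06]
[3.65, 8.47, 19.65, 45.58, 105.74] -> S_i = 3.65*2.32^i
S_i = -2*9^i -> [-2, -18, -162, -1458, -13122]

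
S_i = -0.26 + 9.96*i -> [-0.26, 9.7, 19.66, 29.62, 39.58]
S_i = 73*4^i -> [73, 292, 1168, 4672, 18688]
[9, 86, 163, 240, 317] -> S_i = 9 + 77*i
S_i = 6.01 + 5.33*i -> [6.01, 11.34, 16.67, 22.0, 27.33]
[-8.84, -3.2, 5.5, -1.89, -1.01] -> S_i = Random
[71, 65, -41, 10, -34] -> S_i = Random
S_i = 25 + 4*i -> [25, 29, 33, 37, 41]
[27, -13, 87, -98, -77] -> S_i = Random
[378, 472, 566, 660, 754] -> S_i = 378 + 94*i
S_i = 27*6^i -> [27, 162, 972, 5832, 34992]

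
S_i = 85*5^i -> [85, 425, 2125, 10625, 53125]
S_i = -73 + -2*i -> [-73, -75, -77, -79, -81]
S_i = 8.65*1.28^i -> [8.65, 11.07, 14.17, 18.14, 23.22]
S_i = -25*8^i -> [-25, -200, -1600, -12800, -102400]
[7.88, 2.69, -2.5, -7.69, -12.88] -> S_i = 7.88 + -5.19*i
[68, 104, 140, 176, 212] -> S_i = 68 + 36*i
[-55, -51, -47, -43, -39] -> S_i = -55 + 4*i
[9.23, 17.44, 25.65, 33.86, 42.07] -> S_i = 9.23 + 8.21*i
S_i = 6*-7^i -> [6, -42, 294, -2058, 14406]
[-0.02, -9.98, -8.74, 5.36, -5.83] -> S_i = Random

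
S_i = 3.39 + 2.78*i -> [3.39, 6.17, 8.95, 11.73, 14.51]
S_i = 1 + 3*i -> [1, 4, 7, 10, 13]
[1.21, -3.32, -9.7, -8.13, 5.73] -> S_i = Random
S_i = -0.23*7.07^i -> [-0.23, -1.63, -11.5, -81.28, -574.65]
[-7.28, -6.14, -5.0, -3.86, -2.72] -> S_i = -7.28 + 1.14*i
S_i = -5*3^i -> [-5, -15, -45, -135, -405]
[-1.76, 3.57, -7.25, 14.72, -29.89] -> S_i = -1.76*(-2.03)^i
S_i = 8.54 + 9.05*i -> [8.54, 17.59, 26.64, 35.69, 44.74]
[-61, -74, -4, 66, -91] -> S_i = Random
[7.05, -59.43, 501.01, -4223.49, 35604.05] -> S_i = 7.05*(-8.43)^i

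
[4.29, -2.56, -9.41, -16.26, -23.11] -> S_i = 4.29 + -6.85*i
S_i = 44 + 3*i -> [44, 47, 50, 53, 56]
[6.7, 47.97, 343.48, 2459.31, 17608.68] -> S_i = 6.70*7.16^i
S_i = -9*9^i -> [-9, -81, -729, -6561, -59049]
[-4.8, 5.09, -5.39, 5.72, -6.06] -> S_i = -4.80*(-1.06)^i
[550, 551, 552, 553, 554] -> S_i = 550 + 1*i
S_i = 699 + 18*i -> [699, 717, 735, 753, 771]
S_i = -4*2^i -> [-4, -8, -16, -32, -64]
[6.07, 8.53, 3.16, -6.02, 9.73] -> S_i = Random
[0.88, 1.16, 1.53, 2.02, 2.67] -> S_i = 0.88*1.32^i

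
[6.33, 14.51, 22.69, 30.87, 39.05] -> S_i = 6.33 + 8.18*i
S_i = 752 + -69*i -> [752, 683, 614, 545, 476]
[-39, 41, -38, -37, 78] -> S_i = Random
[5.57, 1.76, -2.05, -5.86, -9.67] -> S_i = 5.57 + -3.81*i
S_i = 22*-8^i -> [22, -176, 1408, -11264, 90112]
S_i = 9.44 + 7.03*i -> [9.44, 16.47, 23.5, 30.53, 37.56]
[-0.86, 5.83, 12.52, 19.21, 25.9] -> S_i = -0.86 + 6.69*i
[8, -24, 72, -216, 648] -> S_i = 8*-3^i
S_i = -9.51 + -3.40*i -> [-9.51, -12.91, -16.31, -19.71, -23.11]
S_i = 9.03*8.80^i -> [9.03, 79.46, 699.28, 6153.69, 54152.49]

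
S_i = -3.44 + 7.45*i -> [-3.44, 4.01, 11.46, 18.91, 26.36]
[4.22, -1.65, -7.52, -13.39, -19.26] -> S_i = 4.22 + -5.87*i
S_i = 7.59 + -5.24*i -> [7.59, 2.35, -2.89, -8.13, -13.37]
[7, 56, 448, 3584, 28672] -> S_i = 7*8^i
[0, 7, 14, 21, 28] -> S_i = 0 + 7*i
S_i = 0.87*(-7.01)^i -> [0.87, -6.1, 42.75, -299.69, 2100.83]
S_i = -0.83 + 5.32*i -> [-0.83, 4.49, 9.81, 15.13, 20.45]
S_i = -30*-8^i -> [-30, 240, -1920, 15360, -122880]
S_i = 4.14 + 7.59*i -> [4.14, 11.73, 19.32, 26.91, 34.5]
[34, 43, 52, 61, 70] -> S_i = 34 + 9*i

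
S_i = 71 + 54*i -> [71, 125, 179, 233, 287]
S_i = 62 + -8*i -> [62, 54, 46, 38, 30]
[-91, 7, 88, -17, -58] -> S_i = Random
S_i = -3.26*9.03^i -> [-3.26, -29.44, -265.82, -2400.38, -21675.47]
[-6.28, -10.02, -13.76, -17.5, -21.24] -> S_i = -6.28 + -3.74*i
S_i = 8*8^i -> [8, 64, 512, 4096, 32768]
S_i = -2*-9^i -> [-2, 18, -162, 1458, -13122]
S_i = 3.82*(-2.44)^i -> [3.82, -9.32, 22.74, -55.49, 135.4]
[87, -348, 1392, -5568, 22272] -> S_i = 87*-4^i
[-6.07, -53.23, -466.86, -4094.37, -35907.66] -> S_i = -6.07*8.77^i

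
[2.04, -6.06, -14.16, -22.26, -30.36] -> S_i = 2.04 + -8.10*i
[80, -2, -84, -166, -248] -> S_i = 80 + -82*i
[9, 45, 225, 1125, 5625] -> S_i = 9*5^i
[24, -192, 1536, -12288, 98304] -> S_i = 24*-8^i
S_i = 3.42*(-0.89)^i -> [3.42, -3.04, 2.71, -2.41, 2.15]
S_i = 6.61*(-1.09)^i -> [6.61, -7.2, 7.85, -8.56, 9.33]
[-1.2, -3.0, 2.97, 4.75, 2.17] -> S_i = Random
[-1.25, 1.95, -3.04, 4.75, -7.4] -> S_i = -1.25*(-1.56)^i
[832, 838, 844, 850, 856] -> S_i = 832 + 6*i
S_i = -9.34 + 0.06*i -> [-9.34, -9.28, -9.22, -9.16, -9.1]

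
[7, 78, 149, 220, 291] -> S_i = 7 + 71*i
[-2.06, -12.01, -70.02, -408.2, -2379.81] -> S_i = -2.06*5.83^i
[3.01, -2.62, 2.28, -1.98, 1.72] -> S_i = 3.01*(-0.87)^i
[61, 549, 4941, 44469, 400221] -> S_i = 61*9^i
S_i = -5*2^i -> [-5, -10, -20, -40, -80]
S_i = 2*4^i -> [2, 8, 32, 128, 512]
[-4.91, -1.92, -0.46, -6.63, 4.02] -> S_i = Random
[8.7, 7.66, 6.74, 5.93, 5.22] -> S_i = 8.70*0.88^i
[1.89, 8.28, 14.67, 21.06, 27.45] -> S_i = 1.89 + 6.39*i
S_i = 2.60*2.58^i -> [2.6, 6.71, 17.31, 44.65, 115.2]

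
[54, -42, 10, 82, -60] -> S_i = Random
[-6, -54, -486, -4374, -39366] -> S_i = -6*9^i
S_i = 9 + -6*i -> [9, 3, -3, -9, -15]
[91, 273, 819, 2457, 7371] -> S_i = 91*3^i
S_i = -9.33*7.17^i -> [-9.33, -66.9, -479.65, -3439.05, -24658.02]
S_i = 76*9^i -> [76, 684, 6156, 55404, 498636]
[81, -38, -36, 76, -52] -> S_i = Random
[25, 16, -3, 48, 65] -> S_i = Random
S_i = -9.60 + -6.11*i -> [-9.6, -15.71, -21.82, -27.93, -34.04]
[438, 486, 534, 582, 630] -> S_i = 438 + 48*i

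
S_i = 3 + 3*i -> [3, 6, 9, 12, 15]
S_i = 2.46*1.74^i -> [2.46, 4.28, 7.45, 12.96, 22.55]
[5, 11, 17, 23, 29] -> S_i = 5 + 6*i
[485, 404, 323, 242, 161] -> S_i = 485 + -81*i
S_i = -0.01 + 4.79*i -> [-0.01, 4.78, 9.57, 14.36, 19.15]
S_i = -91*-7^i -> [-91, 637, -4459, 31213, -218491]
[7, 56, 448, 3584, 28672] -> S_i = 7*8^i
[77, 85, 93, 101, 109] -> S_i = 77 + 8*i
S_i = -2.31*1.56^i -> [-2.31, -3.6, -5.62, -8.77, -13.68]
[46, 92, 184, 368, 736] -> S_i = 46*2^i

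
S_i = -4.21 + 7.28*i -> [-4.21, 3.07, 10.35, 17.63, 24.91]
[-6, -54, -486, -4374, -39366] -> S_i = -6*9^i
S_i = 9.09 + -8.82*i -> [9.09, 0.27, -8.55, -17.37, -26.19]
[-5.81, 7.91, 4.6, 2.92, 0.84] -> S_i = Random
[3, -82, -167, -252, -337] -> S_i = 3 + -85*i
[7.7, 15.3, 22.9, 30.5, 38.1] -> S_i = 7.70 + 7.60*i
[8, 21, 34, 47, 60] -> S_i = 8 + 13*i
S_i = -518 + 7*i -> [-518, -511, -504, -497, -490]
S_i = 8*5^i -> [8, 40, 200, 1000, 5000]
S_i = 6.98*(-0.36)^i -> [6.98, -2.51, 0.9, -0.33, 0.12]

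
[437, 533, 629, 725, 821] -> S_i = 437 + 96*i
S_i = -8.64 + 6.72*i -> [-8.64, -1.92, 4.8, 11.52, 18.24]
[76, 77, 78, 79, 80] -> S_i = 76 + 1*i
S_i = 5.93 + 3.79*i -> [5.93, 9.72, 13.51, 17.3, 21.09]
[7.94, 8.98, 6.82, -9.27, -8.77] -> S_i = Random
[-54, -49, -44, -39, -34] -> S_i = -54 + 5*i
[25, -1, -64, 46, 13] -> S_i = Random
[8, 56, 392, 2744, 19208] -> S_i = 8*7^i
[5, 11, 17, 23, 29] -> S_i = 5 + 6*i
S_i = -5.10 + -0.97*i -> [-5.1, -6.07, -7.04, -8.01, -8.98]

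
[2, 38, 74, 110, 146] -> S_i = 2 + 36*i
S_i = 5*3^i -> [5, 15, 45, 135, 405]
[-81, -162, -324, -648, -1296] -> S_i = -81*2^i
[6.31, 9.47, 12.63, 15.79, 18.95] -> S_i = 6.31 + 3.16*i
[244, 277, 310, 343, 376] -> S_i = 244 + 33*i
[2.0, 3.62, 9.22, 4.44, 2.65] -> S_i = Random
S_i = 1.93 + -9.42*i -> [1.93, -7.49, -16.91, -26.33, -35.75]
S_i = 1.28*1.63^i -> [1.28, 2.09, 3.4, 5.54, 9.04]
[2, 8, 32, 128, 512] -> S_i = 2*4^i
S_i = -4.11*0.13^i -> [-4.11, -0.53, -0.07, -0.01, -0.0]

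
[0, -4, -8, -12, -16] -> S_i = 0 + -4*i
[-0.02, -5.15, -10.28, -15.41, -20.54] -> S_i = -0.02 + -5.13*i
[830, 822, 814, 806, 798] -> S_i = 830 + -8*i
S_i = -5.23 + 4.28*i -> [-5.23, -0.95, 3.33, 7.61, 11.89]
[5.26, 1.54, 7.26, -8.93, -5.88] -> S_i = Random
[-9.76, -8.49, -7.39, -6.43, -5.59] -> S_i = -9.76*0.87^i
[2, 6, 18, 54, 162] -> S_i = 2*3^i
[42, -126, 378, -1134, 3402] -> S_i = 42*-3^i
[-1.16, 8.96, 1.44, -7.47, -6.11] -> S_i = Random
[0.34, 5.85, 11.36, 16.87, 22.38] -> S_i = 0.34 + 5.51*i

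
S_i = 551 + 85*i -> [551, 636, 721, 806, 891]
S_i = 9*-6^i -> [9, -54, 324, -1944, 11664]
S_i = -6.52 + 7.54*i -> [-6.52, 1.02, 8.56, 16.1, 23.64]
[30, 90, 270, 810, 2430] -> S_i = 30*3^i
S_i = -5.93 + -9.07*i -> [-5.93, -15.0, -24.07, -33.14, -42.21]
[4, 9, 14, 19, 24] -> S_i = 4 + 5*i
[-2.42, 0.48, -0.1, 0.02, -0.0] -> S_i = -2.42*(-0.20)^i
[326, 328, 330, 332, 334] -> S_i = 326 + 2*i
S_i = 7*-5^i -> [7, -35, 175, -875, 4375]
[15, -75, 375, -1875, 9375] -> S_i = 15*-5^i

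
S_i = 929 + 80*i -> [929, 1009, 1089, 1169, 1249]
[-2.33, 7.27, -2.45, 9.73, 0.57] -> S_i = Random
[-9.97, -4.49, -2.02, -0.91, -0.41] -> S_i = -9.97*0.45^i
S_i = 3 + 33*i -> [3, 36, 69, 102, 135]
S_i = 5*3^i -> [5, 15, 45, 135, 405]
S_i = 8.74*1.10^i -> [8.74, 9.61, 10.58, 11.63, 12.8]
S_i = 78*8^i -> [78, 624, 4992, 39936, 319488]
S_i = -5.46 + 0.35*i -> [-5.46, -5.11, -4.76, -4.41, -4.06]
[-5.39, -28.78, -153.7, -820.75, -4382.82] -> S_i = -5.39*5.34^i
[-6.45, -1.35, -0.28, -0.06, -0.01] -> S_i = -6.45*0.21^i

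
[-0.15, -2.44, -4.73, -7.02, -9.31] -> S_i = -0.15 + -2.29*i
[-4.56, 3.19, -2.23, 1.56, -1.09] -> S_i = -4.56*(-0.70)^i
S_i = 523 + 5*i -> [523, 528, 533, 538, 543]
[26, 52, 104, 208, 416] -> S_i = 26*2^i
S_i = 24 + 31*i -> [24, 55, 86, 117, 148]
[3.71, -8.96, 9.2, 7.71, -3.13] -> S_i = Random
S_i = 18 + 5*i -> [18, 23, 28, 33, 38]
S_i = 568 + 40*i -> [568, 608, 648, 688, 728]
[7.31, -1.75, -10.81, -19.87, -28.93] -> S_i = 7.31 + -9.06*i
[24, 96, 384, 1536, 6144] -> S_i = 24*4^i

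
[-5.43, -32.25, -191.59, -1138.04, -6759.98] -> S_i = -5.43*5.94^i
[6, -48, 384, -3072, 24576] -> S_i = 6*-8^i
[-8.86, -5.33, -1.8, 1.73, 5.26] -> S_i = -8.86 + 3.53*i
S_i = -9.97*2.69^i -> [-9.97, -26.82, -72.14, -194.07, -522.04]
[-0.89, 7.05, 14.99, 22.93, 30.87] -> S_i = -0.89 + 7.94*i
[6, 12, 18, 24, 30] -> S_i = 6 + 6*i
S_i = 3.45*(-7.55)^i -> [3.45, -26.05, 196.66, -1484.77, 11210.03]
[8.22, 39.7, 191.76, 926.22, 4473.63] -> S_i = 8.22*4.83^i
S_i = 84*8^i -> [84, 672, 5376, 43008, 344064]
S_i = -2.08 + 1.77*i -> [-2.08, -0.31, 1.46, 3.23, 5.0]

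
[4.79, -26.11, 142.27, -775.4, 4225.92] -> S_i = 4.79*(-5.45)^i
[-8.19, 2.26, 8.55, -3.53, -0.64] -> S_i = Random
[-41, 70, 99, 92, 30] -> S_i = Random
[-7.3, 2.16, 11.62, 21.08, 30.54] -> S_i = -7.30 + 9.46*i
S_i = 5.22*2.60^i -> [5.22, 13.57, 35.29, 91.75, 238.54]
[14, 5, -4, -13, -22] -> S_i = 14 + -9*i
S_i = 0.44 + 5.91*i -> [0.44, 6.35, 12.26, 18.17, 24.08]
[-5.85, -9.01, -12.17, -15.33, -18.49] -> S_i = -5.85 + -3.16*i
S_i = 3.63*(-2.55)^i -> [3.63, -9.26, 23.6, -60.19, 153.49]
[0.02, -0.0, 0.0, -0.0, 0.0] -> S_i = 0.02*(-0.08)^i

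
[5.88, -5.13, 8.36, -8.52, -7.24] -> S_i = Random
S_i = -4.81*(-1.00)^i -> [-4.81, 4.81, -4.81, 4.81, -4.81]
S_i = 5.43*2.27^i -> [5.43, 12.33, 27.98, 63.52, 144.18]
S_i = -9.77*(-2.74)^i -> [-9.77, 26.77, -73.35, 200.98, -550.68]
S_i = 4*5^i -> [4, 20, 100, 500, 2500]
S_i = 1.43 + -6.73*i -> [1.43, -5.3, -12.03, -18.76, -25.49]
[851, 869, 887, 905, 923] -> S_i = 851 + 18*i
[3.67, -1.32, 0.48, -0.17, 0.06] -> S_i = 3.67*(-0.36)^i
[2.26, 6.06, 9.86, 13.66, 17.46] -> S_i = 2.26 + 3.80*i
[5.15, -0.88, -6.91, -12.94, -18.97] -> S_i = 5.15 + -6.03*i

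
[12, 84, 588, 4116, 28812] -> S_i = 12*7^i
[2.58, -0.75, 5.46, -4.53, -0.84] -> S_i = Random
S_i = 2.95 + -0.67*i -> [2.95, 2.28, 1.61, 0.94, 0.27]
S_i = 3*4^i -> [3, 12, 48, 192, 768]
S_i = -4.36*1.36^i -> [-4.36, -5.93, -8.06, -10.97, -14.92]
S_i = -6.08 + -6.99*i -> [-6.08, -13.07, -20.06, -27.05, -34.04]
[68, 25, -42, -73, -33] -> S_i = Random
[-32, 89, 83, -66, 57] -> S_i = Random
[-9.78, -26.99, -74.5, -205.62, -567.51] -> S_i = -9.78*2.76^i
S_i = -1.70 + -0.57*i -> [-1.7, -2.27, -2.84, -3.41, -3.98]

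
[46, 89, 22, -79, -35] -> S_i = Random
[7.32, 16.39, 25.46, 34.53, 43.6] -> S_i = 7.32 + 9.07*i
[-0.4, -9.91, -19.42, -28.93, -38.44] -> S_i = -0.40 + -9.51*i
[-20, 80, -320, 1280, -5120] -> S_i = -20*-4^i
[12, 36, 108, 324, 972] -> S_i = 12*3^i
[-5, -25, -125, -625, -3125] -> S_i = -5*5^i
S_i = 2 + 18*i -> [2, 20, 38, 56, 74]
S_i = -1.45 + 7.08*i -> [-1.45, 5.63, 12.71, 19.79, 26.87]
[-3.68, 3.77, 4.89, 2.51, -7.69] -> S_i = Random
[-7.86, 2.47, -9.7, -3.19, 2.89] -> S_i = Random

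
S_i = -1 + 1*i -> [-1, 0, 1, 2, 3]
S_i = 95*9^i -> [95, 855, 7695, 69255, 623295]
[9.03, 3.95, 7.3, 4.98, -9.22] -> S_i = Random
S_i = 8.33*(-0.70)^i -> [8.33, -5.83, 4.08, -2.86, 2.0]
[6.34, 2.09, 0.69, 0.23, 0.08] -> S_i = 6.34*0.33^i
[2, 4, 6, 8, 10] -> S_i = 2 + 2*i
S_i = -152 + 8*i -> [-152, -144, -136, -128, -120]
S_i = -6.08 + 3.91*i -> [-6.08, -2.17, 1.74, 5.65, 9.56]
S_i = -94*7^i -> [-94, -658, -4606, -32242, -225694]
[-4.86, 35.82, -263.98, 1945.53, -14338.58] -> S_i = -4.86*(-7.37)^i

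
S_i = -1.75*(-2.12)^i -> [-1.75, 3.71, -7.87, 16.67, -35.35]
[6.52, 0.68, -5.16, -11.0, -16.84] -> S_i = 6.52 + -5.84*i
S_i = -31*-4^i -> [-31, 124, -496, 1984, -7936]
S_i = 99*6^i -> [99, 594, 3564, 21384, 128304]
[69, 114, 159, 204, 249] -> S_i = 69 + 45*i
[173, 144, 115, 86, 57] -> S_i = 173 + -29*i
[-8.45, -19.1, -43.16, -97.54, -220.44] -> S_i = -8.45*2.26^i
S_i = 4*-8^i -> [4, -32, 256, -2048, 16384]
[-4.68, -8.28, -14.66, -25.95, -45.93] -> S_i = -4.68*1.77^i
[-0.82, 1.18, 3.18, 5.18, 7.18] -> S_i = -0.82 + 2.00*i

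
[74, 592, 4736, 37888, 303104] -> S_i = 74*8^i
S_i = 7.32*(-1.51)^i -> [7.32, -11.05, 16.69, -25.2, 38.06]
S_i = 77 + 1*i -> [77, 78, 79, 80, 81]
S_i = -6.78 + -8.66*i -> [-6.78, -15.44, -24.1, -32.76, -41.42]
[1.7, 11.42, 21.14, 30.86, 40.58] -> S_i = 1.70 + 9.72*i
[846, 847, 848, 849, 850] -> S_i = 846 + 1*i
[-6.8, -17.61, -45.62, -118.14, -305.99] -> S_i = -6.80*2.59^i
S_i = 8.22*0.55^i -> [8.22, 4.52, 2.49, 1.37, 0.75]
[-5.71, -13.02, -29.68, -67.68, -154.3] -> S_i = -5.71*2.28^i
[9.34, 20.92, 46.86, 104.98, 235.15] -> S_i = 9.34*2.24^i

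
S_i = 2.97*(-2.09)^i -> [2.97, -6.21, 12.97, -27.11, 56.67]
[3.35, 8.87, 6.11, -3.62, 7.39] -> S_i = Random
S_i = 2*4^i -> [2, 8, 32, 128, 512]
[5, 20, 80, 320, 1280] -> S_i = 5*4^i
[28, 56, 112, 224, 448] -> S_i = 28*2^i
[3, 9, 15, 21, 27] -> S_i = 3 + 6*i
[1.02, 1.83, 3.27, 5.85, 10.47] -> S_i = 1.02*1.79^i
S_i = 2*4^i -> [2, 8, 32, 128, 512]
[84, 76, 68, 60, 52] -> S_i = 84 + -8*i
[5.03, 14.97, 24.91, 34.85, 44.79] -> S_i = 5.03 + 9.94*i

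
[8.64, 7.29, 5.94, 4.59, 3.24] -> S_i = 8.64 + -1.35*i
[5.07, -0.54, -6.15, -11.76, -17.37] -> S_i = 5.07 + -5.61*i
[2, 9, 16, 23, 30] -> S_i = 2 + 7*i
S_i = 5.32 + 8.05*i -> [5.32, 13.37, 21.42, 29.47, 37.52]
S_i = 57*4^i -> [57, 228, 912, 3648, 14592]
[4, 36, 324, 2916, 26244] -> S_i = 4*9^i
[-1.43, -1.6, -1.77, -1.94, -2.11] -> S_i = -1.43 + -0.17*i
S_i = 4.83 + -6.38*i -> [4.83, -1.55, -7.93, -14.31, -20.69]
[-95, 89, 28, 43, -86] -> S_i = Random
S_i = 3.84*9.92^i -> [3.84, 38.09, 377.88, 3748.58, 37185.87]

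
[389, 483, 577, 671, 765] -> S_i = 389 + 94*i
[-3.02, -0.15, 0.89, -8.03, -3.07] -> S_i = Random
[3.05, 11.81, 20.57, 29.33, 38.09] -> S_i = 3.05 + 8.76*i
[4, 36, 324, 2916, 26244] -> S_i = 4*9^i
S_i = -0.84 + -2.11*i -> [-0.84, -2.95, -5.06, -7.17, -9.28]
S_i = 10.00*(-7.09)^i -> [10.0, -70.9, 502.68, -3564.01, 25268.82]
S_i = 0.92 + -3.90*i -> [0.92, -2.98, -6.88, -10.78, -14.68]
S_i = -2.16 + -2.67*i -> [-2.16, -4.83, -7.5, -10.17, -12.84]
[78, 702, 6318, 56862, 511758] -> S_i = 78*9^i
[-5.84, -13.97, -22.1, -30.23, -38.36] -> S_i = -5.84 + -8.13*i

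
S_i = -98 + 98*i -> [-98, 0, 98, 196, 294]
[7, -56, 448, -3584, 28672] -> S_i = 7*-8^i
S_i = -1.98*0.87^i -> [-1.98, -1.72, -1.5, -1.3, -1.13]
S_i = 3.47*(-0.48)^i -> [3.47, -1.67, 0.8, -0.38, 0.18]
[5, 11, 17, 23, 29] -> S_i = 5 + 6*i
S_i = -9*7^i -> [-9, -63, -441, -3087, -21609]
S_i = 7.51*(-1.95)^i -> [7.51, -14.64, 28.56, -55.69, 108.59]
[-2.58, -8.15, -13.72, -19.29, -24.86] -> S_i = -2.58 + -5.57*i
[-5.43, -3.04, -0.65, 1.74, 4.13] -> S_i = -5.43 + 2.39*i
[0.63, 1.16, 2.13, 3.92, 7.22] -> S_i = 0.63*1.84^i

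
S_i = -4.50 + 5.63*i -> [-4.5, 1.13, 6.76, 12.39, 18.02]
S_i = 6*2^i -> [6, 12, 24, 48, 96]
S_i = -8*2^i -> [-8, -16, -32, -64, -128]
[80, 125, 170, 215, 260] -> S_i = 80 + 45*i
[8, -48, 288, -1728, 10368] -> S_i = 8*-6^i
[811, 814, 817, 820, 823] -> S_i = 811 + 3*i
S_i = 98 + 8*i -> [98, 106, 114, 122, 130]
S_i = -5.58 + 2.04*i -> [-5.58, -3.54, -1.5, 0.54, 2.58]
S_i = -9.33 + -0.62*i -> [-9.33, -9.95, -10.57, -11.19, -11.81]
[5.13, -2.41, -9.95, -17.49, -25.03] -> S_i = 5.13 + -7.54*i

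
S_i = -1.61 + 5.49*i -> [-1.61, 3.88, 9.37, 14.86, 20.35]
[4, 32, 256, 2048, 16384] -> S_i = 4*8^i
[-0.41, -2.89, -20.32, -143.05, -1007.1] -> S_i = -0.41*7.04^i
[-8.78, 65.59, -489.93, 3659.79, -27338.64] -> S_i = -8.78*(-7.47)^i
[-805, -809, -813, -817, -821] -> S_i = -805 + -4*i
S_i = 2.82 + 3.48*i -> [2.82, 6.3, 9.78, 13.26, 16.74]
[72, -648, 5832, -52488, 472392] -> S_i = 72*-9^i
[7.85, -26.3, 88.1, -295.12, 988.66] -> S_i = 7.85*(-3.35)^i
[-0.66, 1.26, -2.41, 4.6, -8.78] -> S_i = -0.66*(-1.91)^i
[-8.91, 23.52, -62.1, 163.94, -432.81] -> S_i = -8.91*(-2.64)^i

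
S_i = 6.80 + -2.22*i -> [6.8, 4.58, 2.36, 0.14, -2.08]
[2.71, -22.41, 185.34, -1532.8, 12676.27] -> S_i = 2.71*(-8.27)^i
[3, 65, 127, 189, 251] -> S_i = 3 + 62*i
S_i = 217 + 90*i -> [217, 307, 397, 487, 577]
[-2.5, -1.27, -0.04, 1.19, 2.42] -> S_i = -2.50 + 1.23*i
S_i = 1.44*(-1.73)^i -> [1.44, -2.49, 4.31, -7.46, 12.9]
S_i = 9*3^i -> [9, 27, 81, 243, 729]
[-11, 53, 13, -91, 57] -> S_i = Random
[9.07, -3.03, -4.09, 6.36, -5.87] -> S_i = Random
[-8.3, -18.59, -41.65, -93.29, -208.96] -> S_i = -8.30*2.24^i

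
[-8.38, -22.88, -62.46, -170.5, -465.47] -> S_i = -8.38*2.73^i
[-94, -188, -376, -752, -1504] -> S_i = -94*2^i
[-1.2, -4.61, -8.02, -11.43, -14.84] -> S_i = -1.20 + -3.41*i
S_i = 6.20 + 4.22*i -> [6.2, 10.42, 14.64, 18.86, 23.08]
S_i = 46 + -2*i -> [46, 44, 42, 40, 38]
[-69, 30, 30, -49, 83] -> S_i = Random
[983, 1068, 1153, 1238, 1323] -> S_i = 983 + 85*i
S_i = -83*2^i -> [-83, -166, -332, -664, -1328]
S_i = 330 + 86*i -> [330, 416, 502, 588, 674]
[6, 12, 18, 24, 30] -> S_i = 6 + 6*i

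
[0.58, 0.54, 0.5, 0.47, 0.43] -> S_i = 0.58*0.93^i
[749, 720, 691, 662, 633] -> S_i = 749 + -29*i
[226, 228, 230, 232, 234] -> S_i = 226 + 2*i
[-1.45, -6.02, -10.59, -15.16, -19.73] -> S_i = -1.45 + -4.57*i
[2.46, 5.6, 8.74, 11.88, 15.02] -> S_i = 2.46 + 3.14*i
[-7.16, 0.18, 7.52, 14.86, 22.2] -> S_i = -7.16 + 7.34*i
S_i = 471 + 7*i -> [471, 478, 485, 492, 499]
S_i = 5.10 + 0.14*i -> [5.1, 5.24, 5.38, 5.52, 5.66]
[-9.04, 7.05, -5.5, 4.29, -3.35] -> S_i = -9.04*(-0.78)^i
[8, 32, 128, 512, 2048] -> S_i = 8*4^i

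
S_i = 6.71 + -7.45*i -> [6.71, -0.74, -8.19, -15.64, -23.09]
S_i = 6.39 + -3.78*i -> [6.39, 2.61, -1.17, -4.95, -8.73]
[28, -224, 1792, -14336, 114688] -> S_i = 28*-8^i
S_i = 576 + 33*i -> [576, 609, 642, 675, 708]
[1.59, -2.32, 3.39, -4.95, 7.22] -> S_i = 1.59*(-1.46)^i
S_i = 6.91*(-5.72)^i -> [6.91, -39.53, 226.08, -1293.2, 7397.11]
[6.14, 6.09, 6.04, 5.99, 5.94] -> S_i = 6.14 + -0.05*i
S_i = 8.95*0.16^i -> [8.95, 1.43, 0.23, 0.04, 0.01]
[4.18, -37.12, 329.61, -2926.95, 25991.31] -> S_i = 4.18*(-8.88)^i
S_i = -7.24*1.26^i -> [-7.24, -9.12, -11.49, -14.48, -18.25]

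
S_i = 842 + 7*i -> [842, 849, 856, 863, 870]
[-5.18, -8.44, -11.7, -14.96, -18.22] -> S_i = -5.18 + -3.26*i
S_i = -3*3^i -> [-3, -9, -27, -81, -243]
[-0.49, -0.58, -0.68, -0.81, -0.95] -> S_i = -0.49*1.18^i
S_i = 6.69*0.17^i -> [6.69, 1.14, 0.19, 0.03, 0.01]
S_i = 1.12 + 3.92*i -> [1.12, 5.04, 8.96, 12.88, 16.8]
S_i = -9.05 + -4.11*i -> [-9.05, -13.16, -17.27, -21.38, -25.49]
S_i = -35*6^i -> [-35, -210, -1260, -7560, -45360]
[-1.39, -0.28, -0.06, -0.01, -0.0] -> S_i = -1.39*0.20^i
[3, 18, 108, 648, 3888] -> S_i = 3*6^i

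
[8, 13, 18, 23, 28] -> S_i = 8 + 5*i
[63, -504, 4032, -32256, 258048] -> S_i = 63*-8^i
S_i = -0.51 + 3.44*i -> [-0.51, 2.93, 6.37, 9.81, 13.25]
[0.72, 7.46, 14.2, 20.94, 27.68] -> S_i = 0.72 + 6.74*i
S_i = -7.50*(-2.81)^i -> [-7.5, 21.08, -59.22, 166.41, -467.61]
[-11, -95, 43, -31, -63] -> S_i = Random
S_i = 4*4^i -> [4, 16, 64, 256, 1024]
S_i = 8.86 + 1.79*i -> [8.86, 10.65, 12.44, 14.23, 16.02]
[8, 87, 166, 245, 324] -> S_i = 8 + 79*i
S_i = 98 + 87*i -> [98, 185, 272, 359, 446]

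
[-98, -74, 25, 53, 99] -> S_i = Random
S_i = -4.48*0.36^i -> [-4.48, -1.61, -0.58, -0.21, -0.08]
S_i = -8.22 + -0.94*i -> [-8.22, -9.16, -10.1, -11.04, -11.98]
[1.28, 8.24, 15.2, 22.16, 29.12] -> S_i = 1.28 + 6.96*i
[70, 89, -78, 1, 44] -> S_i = Random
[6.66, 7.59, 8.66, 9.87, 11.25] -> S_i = 6.66*1.14^i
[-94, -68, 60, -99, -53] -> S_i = Random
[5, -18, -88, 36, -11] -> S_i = Random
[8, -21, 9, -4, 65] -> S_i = Random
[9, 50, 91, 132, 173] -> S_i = 9 + 41*i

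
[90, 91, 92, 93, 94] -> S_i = 90 + 1*i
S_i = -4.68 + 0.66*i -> [-4.68, -4.02, -3.36, -2.7, -2.04]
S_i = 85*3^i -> [85, 255, 765, 2295, 6885]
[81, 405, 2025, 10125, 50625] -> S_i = 81*5^i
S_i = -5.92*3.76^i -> [-5.92, -22.26, -83.69, -314.69, -1183.24]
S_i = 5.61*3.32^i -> [5.61, 18.63, 61.84, 205.29, 681.58]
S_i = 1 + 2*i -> [1, 3, 5, 7, 9]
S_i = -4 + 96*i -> [-4, 92, 188, 284, 380]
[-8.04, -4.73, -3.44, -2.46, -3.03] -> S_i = Random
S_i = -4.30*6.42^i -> [-4.3, -27.61, -177.23, -1137.82, -7304.8]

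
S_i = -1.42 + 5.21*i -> [-1.42, 3.79, 9.0, 14.21, 19.42]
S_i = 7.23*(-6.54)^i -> [7.23, -47.28, 309.24, -2022.42, 13226.63]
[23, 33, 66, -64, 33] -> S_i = Random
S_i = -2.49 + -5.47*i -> [-2.49, -7.96, -13.43, -18.9, -24.37]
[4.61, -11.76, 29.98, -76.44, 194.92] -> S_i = 4.61*(-2.55)^i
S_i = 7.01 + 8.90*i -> [7.01, 15.91, 24.81, 33.71, 42.61]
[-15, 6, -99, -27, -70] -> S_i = Random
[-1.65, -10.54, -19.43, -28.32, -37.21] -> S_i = -1.65 + -8.89*i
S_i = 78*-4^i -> [78, -312, 1248, -4992, 19968]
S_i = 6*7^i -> [6, 42, 294, 2058, 14406]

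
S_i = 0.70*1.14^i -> [0.7, 0.8, 0.91, 1.04, 1.18]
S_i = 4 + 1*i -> [4, 5, 6, 7, 8]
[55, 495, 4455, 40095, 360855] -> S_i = 55*9^i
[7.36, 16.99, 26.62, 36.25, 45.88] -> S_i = 7.36 + 9.63*i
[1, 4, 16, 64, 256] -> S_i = 1*4^i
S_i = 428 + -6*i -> [428, 422, 416, 410, 404]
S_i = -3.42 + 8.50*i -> [-3.42, 5.08, 13.58, 22.08, 30.58]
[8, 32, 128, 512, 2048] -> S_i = 8*4^i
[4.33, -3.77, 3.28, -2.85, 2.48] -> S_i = 4.33*(-0.87)^i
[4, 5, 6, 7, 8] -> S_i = 4 + 1*i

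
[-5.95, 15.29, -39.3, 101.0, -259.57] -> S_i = -5.95*(-2.57)^i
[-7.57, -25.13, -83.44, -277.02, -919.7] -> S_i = -7.57*3.32^i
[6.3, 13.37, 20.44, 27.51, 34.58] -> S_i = 6.30 + 7.07*i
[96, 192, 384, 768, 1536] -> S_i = 96*2^i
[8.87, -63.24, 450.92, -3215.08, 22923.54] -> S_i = 8.87*(-7.13)^i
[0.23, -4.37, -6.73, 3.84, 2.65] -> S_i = Random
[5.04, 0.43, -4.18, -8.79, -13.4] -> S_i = 5.04 + -4.61*i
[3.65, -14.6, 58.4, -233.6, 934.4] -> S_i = 3.65*(-4.00)^i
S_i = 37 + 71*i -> [37, 108, 179, 250, 321]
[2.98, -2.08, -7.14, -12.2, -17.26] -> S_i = 2.98 + -5.06*i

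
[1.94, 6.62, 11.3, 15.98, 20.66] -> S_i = 1.94 + 4.68*i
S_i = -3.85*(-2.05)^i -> [-3.85, 7.89, -16.18, 33.17, -67.99]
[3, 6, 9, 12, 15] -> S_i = 3 + 3*i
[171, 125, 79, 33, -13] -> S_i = 171 + -46*i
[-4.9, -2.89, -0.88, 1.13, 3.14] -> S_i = -4.90 + 2.01*i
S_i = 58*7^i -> [58, 406, 2842, 19894, 139258]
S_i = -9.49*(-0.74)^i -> [-9.49, 7.02, -5.2, 3.85, -2.85]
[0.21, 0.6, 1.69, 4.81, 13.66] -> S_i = 0.21*2.84^i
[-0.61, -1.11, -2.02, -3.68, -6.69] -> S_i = -0.61*1.82^i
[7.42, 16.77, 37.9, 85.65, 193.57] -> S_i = 7.42*2.26^i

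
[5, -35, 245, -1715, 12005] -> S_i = 5*-7^i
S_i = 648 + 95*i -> [648, 743, 838, 933, 1028]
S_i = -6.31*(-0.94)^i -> [-6.31, 5.93, -5.58, 5.24, -4.93]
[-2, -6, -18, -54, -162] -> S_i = -2*3^i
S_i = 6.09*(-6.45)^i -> [6.09, -39.28, 253.36, -1634.17, 10540.38]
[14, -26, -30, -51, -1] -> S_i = Random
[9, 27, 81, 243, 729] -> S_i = 9*3^i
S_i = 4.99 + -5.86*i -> [4.99, -0.87, -6.73, -12.59, -18.45]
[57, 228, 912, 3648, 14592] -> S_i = 57*4^i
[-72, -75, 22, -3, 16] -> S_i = Random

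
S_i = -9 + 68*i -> [-9, 59, 127, 195, 263]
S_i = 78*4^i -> [78, 312, 1248, 4992, 19968]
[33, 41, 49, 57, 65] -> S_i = 33 + 8*i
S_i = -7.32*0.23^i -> [-7.32, -1.68, -0.39, -0.09, -0.02]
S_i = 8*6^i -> [8, 48, 288, 1728, 10368]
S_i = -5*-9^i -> [-5, 45, -405, 3645, -32805]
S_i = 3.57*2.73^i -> [3.57, 9.75, 26.61, 72.64, 198.3]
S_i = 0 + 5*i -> [0, 5, 10, 15, 20]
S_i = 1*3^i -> [1, 3, 9, 27, 81]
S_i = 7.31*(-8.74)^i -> [7.31, -63.89, 558.39, -4880.36, 42654.33]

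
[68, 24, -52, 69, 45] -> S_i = Random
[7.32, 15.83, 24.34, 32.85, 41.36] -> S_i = 7.32 + 8.51*i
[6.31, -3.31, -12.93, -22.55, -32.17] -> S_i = 6.31 + -9.62*i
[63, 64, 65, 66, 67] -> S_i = 63 + 1*i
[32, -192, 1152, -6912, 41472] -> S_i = 32*-6^i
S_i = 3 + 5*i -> [3, 8, 13, 18, 23]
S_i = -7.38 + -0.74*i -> [-7.38, -8.12, -8.86, -9.6, -10.34]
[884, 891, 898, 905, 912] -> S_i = 884 + 7*i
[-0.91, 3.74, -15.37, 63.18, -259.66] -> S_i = -0.91*(-4.11)^i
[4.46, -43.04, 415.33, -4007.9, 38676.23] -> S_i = 4.46*(-9.65)^i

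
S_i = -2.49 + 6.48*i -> [-2.49, 3.99, 10.47, 16.95, 23.43]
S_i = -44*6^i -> [-44, -264, -1584, -9504, -57024]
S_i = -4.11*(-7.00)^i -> [-4.11, 28.77, -201.39, 1409.73, -9868.11]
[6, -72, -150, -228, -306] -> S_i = 6 + -78*i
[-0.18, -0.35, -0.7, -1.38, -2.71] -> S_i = -0.18*1.97^i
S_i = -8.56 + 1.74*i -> [-8.56, -6.82, -5.08, -3.34, -1.6]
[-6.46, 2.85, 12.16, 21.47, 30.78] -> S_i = -6.46 + 9.31*i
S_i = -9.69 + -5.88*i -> [-9.69, -15.57, -21.45, -27.33, -33.21]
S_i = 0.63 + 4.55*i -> [0.63, 5.18, 9.73, 14.28, 18.83]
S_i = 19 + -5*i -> [19, 14, 9, 4, -1]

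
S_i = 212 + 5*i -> [212, 217, 222, 227, 232]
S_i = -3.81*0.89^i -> [-3.81, -3.39, -3.02, -2.69, -2.39]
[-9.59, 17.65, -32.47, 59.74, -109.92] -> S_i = -9.59*(-1.84)^i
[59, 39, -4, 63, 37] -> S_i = Random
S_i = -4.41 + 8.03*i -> [-4.41, 3.62, 11.65, 19.68, 27.71]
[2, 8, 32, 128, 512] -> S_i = 2*4^i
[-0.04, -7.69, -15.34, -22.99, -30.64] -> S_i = -0.04 + -7.65*i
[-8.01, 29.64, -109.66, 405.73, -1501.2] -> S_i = -8.01*(-3.70)^i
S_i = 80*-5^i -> [80, -400, 2000, -10000, 50000]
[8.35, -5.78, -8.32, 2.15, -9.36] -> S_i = Random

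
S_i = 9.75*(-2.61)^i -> [9.75, -25.45, 66.42, -173.35, 452.45]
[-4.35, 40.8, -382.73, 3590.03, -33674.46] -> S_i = -4.35*(-9.38)^i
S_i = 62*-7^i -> [62, -434, 3038, -21266, 148862]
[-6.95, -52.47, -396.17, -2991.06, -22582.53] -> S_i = -6.95*7.55^i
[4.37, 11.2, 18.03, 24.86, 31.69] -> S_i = 4.37 + 6.83*i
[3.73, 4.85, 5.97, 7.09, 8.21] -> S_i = 3.73 + 1.12*i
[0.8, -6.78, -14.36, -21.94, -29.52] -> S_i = 0.80 + -7.58*i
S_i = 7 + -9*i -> [7, -2, -11, -20, -29]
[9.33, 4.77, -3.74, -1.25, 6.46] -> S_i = Random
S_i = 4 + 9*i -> [4, 13, 22, 31, 40]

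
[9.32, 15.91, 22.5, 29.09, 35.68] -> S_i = 9.32 + 6.59*i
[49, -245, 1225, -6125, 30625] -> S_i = 49*-5^i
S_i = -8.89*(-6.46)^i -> [-8.89, 57.43, -370.99, 2396.62, -15482.17]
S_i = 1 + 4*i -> [1, 5, 9, 13, 17]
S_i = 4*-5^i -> [4, -20, 100, -500, 2500]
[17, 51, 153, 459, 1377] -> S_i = 17*3^i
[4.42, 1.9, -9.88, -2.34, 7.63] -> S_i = Random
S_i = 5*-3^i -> [5, -15, 45, -135, 405]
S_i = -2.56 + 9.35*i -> [-2.56, 6.79, 16.14, 25.49, 34.84]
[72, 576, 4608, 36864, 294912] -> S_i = 72*8^i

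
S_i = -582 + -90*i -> [-582, -672, -762, -852, -942]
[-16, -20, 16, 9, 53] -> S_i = Random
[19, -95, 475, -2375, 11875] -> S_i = 19*-5^i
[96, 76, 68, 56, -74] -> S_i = Random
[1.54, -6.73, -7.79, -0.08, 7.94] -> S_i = Random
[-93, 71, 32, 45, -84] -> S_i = Random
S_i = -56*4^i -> [-56, -224, -896, -3584, -14336]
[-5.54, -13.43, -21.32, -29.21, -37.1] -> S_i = -5.54 + -7.89*i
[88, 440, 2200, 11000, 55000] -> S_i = 88*5^i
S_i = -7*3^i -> [-7, -21, -63, -189, -567]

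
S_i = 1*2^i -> [1, 2, 4, 8, 16]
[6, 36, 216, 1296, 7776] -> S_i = 6*6^i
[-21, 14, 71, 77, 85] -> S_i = Random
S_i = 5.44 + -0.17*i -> [5.44, 5.27, 5.1, 4.93, 4.76]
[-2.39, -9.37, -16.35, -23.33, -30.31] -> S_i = -2.39 + -6.98*i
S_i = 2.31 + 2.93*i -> [2.31, 5.24, 8.17, 11.1, 14.03]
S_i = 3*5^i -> [3, 15, 75, 375, 1875]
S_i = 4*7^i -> [4, 28, 196, 1372, 9604]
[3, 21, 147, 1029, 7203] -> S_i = 3*7^i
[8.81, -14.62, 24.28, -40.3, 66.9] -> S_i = 8.81*(-1.66)^i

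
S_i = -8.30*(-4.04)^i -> [-8.3, 33.53, -135.47, 547.3, -2211.08]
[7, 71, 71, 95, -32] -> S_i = Random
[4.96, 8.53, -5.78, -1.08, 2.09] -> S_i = Random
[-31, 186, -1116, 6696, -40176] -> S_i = -31*-6^i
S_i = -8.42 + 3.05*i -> [-8.42, -5.37, -2.32, 0.73, 3.78]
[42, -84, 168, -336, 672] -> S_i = 42*-2^i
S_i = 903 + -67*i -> [903, 836, 769, 702, 635]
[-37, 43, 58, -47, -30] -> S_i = Random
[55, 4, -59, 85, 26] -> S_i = Random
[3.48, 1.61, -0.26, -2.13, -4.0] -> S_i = 3.48 + -1.87*i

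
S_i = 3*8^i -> [3, 24, 192, 1536, 12288]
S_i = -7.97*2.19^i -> [-7.97, -17.45, -38.22, -83.71, -183.33]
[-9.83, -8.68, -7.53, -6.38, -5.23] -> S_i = -9.83 + 1.15*i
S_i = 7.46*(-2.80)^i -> [7.46, -20.89, 58.49, -163.76, 458.53]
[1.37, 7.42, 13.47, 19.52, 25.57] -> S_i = 1.37 + 6.05*i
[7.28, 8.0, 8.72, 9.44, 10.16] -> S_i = 7.28 + 0.72*i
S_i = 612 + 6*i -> [612, 618, 624, 630, 636]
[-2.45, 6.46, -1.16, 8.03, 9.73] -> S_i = Random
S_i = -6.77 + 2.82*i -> [-6.77, -3.95, -1.13, 1.69, 4.51]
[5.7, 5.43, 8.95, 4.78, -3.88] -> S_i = Random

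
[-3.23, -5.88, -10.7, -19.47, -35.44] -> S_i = -3.23*1.82^i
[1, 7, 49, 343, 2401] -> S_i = 1*7^i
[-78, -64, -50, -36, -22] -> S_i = -78 + 14*i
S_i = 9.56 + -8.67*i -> [9.56, 0.89, -7.78, -16.45, -25.12]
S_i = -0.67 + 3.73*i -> [-0.67, 3.06, 6.79, 10.52, 14.25]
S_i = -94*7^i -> [-94, -658, -4606, -32242, -225694]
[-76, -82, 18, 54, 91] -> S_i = Random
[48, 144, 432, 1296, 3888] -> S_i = 48*3^i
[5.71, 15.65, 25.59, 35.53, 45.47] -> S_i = 5.71 + 9.94*i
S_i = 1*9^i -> [1, 9, 81, 729, 6561]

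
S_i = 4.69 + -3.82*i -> [4.69, 0.87, -2.95, -6.77, -10.59]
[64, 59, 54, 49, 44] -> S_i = 64 + -5*i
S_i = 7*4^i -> [7, 28, 112, 448, 1792]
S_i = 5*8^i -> [5, 40, 320, 2560, 20480]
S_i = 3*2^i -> [3, 6, 12, 24, 48]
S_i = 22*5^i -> [22, 110, 550, 2750, 13750]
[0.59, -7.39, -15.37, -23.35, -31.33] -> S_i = 0.59 + -7.98*i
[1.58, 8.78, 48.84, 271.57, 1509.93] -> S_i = 1.58*5.56^i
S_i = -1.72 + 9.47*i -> [-1.72, 7.75, 17.22, 26.69, 36.16]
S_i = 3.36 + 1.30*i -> [3.36, 4.66, 5.96, 7.26, 8.56]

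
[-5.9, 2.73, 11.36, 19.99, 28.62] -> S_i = -5.90 + 8.63*i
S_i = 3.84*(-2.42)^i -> [3.84, -9.29, 22.49, -54.42, 131.7]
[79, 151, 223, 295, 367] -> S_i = 79 + 72*i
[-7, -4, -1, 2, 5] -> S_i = -7 + 3*i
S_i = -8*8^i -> [-8, -64, -512, -4096, -32768]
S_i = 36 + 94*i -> [36, 130, 224, 318, 412]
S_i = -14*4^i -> [-14, -56, -224, -896, -3584]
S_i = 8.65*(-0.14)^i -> [8.65, -1.21, 0.17, -0.02, 0.0]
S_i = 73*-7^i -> [73, -511, 3577, -25039, 175273]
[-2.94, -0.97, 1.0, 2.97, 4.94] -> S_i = -2.94 + 1.97*i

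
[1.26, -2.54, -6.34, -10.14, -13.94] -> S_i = 1.26 + -3.80*i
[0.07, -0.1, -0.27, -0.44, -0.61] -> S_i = 0.07 + -0.17*i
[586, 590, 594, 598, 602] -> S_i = 586 + 4*i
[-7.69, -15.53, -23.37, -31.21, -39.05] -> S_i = -7.69 + -7.84*i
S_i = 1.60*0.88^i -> [1.6, 1.41, 1.24, 1.09, 0.96]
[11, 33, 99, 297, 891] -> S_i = 11*3^i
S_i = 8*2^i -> [8, 16, 32, 64, 128]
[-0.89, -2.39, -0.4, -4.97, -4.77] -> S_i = Random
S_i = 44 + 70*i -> [44, 114, 184, 254, 324]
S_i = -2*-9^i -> [-2, 18, -162, 1458, -13122]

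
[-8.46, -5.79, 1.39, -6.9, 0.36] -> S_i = Random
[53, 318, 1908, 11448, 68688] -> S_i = 53*6^i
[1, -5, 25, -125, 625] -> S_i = 1*-5^i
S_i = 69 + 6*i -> [69, 75, 81, 87, 93]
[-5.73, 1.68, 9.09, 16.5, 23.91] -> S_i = -5.73 + 7.41*i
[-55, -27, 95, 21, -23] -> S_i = Random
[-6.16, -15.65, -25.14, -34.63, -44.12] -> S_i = -6.16 + -9.49*i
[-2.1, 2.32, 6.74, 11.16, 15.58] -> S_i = -2.10 + 4.42*i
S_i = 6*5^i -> [6, 30, 150, 750, 3750]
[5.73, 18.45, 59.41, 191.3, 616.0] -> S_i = 5.73*3.22^i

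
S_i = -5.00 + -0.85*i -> [-5.0, -5.85, -6.7, -7.55, -8.4]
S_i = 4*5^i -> [4, 20, 100, 500, 2500]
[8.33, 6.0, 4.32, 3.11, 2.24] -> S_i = 8.33*0.72^i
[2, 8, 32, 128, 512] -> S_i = 2*4^i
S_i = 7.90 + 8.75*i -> [7.9, 16.65, 25.4, 34.15, 42.9]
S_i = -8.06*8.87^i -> [-8.06, -71.49, -634.14, -5624.78, -49891.84]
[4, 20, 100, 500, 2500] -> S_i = 4*5^i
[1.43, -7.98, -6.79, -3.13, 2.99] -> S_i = Random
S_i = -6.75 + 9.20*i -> [-6.75, 2.45, 11.65, 20.85, 30.05]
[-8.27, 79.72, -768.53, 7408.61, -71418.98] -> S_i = -8.27*(-9.64)^i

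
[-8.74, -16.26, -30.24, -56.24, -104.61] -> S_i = -8.74*1.86^i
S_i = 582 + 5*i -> [582, 587, 592, 597, 602]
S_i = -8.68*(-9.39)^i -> [-8.68, 81.51, -765.33, 7186.48, -67481.09]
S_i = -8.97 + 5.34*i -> [-8.97, -3.63, 1.71, 7.05, 12.39]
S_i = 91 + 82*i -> [91, 173, 255, 337, 419]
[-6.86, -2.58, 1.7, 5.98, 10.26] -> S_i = -6.86 + 4.28*i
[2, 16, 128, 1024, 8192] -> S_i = 2*8^i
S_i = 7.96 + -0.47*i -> [7.96, 7.49, 7.02, 6.55, 6.08]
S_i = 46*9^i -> [46, 414, 3726, 33534, 301806]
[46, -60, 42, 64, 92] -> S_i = Random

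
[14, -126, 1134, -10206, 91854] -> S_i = 14*-9^i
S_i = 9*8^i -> [9, 72, 576, 4608, 36864]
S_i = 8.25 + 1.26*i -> [8.25, 9.51, 10.77, 12.03, 13.29]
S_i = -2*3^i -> [-2, -6, -18, -54, -162]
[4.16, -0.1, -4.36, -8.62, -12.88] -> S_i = 4.16 + -4.26*i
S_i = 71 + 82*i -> [71, 153, 235, 317, 399]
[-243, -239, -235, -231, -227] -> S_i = -243 + 4*i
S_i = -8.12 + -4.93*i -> [-8.12, -13.05, -17.98, -22.91, -27.84]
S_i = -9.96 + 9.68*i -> [-9.96, -0.28, 9.4, 19.08, 28.76]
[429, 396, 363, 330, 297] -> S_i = 429 + -33*i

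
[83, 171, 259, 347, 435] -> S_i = 83 + 88*i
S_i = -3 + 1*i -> [-3, -2, -1, 0, 1]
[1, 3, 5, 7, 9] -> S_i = 1 + 2*i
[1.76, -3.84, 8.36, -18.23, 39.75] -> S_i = 1.76*(-2.18)^i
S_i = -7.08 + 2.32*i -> [-7.08, -4.76, -2.44, -0.12, 2.2]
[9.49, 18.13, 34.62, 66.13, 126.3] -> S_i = 9.49*1.91^i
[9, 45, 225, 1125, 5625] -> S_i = 9*5^i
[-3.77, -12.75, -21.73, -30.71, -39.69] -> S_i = -3.77 + -8.98*i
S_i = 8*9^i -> [8, 72, 648, 5832, 52488]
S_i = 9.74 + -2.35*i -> [9.74, 7.39, 5.04, 2.69, 0.34]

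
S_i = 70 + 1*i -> [70, 71, 72, 73, 74]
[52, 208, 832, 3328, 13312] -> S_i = 52*4^i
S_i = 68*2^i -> [68, 136, 272, 544, 1088]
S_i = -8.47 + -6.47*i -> [-8.47, -14.94, -21.41, -27.88, -34.35]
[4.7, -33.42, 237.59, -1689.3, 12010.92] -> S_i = 4.70*(-7.11)^i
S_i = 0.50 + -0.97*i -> [0.5, -0.47, -1.44, -2.41, -3.38]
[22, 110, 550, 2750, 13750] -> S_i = 22*5^i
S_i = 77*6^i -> [77, 462, 2772, 16632, 99792]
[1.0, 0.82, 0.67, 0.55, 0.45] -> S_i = 1.00*0.82^i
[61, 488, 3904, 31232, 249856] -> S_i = 61*8^i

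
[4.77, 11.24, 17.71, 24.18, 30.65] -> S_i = 4.77 + 6.47*i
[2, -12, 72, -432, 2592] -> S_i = 2*-6^i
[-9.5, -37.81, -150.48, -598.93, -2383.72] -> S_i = -9.50*3.98^i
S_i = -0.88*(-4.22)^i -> [-0.88, 3.71, -15.67, 66.13, -279.08]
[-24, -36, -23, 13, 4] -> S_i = Random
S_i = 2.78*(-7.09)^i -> [2.78, -19.71, 139.75, -990.79, 7024.73]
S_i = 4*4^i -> [4, 16, 64, 256, 1024]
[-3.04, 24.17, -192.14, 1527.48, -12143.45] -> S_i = -3.04*(-7.95)^i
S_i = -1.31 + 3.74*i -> [-1.31, 2.43, 6.17, 9.91, 13.65]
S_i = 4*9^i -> [4, 36, 324, 2916, 26244]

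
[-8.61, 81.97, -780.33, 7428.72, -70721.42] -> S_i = -8.61*(-9.52)^i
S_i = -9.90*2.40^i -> [-9.9, -23.76, -57.02, -136.86, -328.46]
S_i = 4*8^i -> [4, 32, 256, 2048, 16384]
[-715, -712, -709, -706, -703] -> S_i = -715 + 3*i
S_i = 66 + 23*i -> [66, 89, 112, 135, 158]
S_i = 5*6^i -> [5, 30, 180, 1080, 6480]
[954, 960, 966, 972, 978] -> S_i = 954 + 6*i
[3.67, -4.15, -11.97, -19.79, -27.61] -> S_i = 3.67 + -7.82*i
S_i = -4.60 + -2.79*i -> [-4.6, -7.39, -10.18, -12.97, -15.76]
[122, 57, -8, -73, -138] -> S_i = 122 + -65*i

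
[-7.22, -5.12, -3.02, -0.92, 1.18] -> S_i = -7.22 + 2.10*i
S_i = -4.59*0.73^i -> [-4.59, -3.35, -2.45, -1.79, -1.3]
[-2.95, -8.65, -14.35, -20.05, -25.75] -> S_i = -2.95 + -5.70*i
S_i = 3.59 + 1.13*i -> [3.59, 4.72, 5.85, 6.98, 8.11]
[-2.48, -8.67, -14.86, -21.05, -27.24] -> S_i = -2.48 + -6.19*i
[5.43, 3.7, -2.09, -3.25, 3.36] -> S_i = Random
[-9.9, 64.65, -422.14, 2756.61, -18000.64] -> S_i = -9.90*(-6.53)^i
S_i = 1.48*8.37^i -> [1.48, 12.39, 103.68, 867.84, 7263.79]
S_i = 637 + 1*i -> [637, 638, 639, 640, 641]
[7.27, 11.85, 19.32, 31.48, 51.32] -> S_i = 7.27*1.63^i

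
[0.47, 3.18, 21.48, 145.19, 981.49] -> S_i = 0.47*6.76^i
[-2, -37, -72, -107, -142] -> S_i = -2 + -35*i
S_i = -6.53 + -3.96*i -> [-6.53, -10.49, -14.45, -18.41, -22.37]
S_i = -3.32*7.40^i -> [-3.32, -24.57, -181.8, -1345.34, -9955.54]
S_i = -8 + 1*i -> [-8, -7, -6, -5, -4]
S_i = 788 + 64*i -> [788, 852, 916, 980, 1044]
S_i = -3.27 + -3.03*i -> [-3.27, -6.3, -9.33, -12.36, -15.39]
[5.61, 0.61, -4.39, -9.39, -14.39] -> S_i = 5.61 + -5.00*i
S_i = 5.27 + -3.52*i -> [5.27, 1.75, -1.77, -5.29, -8.81]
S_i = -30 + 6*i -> [-30, -24, -18, -12, -6]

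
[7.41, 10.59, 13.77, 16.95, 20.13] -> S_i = 7.41 + 3.18*i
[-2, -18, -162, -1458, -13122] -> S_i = -2*9^i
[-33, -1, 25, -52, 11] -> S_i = Random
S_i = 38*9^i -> [38, 342, 3078, 27702, 249318]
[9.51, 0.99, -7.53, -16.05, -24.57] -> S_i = 9.51 + -8.52*i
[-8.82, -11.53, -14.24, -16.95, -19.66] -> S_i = -8.82 + -2.71*i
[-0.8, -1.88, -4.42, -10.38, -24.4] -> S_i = -0.80*2.35^i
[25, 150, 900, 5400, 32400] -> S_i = 25*6^i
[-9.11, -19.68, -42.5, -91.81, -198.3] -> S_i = -9.11*2.16^i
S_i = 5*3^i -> [5, 15, 45, 135, 405]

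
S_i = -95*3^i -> [-95, -285, -855, -2565, -7695]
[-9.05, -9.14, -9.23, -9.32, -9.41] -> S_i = -9.05 + -0.09*i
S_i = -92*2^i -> [-92, -184, -368, -736, -1472]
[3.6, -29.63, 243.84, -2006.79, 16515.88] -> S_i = 3.60*(-8.23)^i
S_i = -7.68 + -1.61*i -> [-7.68, -9.29, -10.9, -12.51, -14.12]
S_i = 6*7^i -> [6, 42, 294, 2058, 14406]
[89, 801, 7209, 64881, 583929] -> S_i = 89*9^i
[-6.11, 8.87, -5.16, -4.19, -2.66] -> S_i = Random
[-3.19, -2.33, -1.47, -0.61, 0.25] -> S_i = -3.19 + 0.86*i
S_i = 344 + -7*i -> [344, 337, 330, 323, 316]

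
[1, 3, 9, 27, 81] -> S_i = 1*3^i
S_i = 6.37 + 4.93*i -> [6.37, 11.3, 16.23, 21.16, 26.09]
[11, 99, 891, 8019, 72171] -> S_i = 11*9^i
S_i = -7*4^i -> [-7, -28, -112, -448, -1792]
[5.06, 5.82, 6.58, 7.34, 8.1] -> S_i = 5.06 + 0.76*i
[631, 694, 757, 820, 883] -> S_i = 631 + 63*i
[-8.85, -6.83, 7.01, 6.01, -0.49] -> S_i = Random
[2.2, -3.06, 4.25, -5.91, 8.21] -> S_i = 2.20*(-1.39)^i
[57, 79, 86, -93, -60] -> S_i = Random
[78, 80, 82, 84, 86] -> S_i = 78 + 2*i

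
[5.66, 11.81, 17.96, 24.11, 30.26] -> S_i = 5.66 + 6.15*i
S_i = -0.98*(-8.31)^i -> [-0.98, 8.14, -67.67, 562.38, -4673.37]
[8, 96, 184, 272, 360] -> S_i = 8 + 88*i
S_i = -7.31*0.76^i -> [-7.31, -5.56, -4.22, -3.21, -2.44]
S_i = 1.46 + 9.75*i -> [1.46, 11.21, 20.96, 30.71, 40.46]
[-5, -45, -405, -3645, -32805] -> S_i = -5*9^i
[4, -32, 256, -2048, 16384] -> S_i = 4*-8^i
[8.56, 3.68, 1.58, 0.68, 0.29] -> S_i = 8.56*0.43^i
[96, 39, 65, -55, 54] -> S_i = Random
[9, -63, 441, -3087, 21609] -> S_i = 9*-7^i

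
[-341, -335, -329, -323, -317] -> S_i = -341 + 6*i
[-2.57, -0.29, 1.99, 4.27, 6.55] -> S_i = -2.57 + 2.28*i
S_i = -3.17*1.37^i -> [-3.17, -4.34, -5.95, -8.15, -11.17]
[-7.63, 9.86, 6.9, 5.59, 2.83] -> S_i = Random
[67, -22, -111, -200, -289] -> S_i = 67 + -89*i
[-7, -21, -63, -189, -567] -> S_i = -7*3^i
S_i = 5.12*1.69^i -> [5.12, 8.65, 14.62, 24.71, 41.77]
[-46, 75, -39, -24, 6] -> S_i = Random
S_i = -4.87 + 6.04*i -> [-4.87, 1.17, 7.21, 13.25, 19.29]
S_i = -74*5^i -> [-74, -370, -1850, -9250, -46250]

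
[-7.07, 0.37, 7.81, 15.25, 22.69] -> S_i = -7.07 + 7.44*i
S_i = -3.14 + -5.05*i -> [-3.14, -8.19, -13.24, -18.29, -23.34]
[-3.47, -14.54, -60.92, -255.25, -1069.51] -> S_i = -3.47*4.19^i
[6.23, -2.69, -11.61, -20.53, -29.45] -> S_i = 6.23 + -8.92*i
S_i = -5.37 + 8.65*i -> [-5.37, 3.28, 11.93, 20.58, 29.23]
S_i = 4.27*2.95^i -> [4.27, 12.6, 37.16, 109.62, 323.38]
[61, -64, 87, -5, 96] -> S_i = Random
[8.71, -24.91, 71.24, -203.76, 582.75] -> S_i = 8.71*(-2.86)^i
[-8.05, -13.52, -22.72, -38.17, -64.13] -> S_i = -8.05*1.68^i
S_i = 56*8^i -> [56, 448, 3584, 28672, 229376]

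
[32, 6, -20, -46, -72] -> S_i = 32 + -26*i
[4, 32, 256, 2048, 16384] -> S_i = 4*8^i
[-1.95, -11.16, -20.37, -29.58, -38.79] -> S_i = -1.95 + -9.21*i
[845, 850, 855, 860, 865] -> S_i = 845 + 5*i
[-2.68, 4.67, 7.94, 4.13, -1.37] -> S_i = Random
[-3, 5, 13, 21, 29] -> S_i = -3 + 8*i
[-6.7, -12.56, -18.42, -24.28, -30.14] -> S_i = -6.70 + -5.86*i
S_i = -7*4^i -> [-7, -28, -112, -448, -1792]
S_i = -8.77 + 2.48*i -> [-8.77, -6.29, -3.81, -1.33, 1.15]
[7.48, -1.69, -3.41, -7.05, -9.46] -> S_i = Random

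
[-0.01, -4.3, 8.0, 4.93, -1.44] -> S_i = Random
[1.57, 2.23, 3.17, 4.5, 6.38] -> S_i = 1.57*1.42^i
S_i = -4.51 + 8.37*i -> [-4.51, 3.86, 12.23, 20.6, 28.97]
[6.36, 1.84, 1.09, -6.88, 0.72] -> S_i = Random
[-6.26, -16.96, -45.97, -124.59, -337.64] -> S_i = -6.26*2.71^i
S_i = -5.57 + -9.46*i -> [-5.57, -15.03, -24.49, -33.95, -43.41]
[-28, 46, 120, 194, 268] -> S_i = -28 + 74*i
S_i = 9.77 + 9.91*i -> [9.77, 19.68, 29.59, 39.5, 49.41]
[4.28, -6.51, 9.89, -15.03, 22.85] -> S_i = 4.28*(-1.52)^i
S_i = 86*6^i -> [86, 516, 3096, 18576, 111456]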